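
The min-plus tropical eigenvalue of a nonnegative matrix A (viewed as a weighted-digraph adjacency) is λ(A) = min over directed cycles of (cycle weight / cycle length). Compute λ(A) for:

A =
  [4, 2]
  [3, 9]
λ(A) = 5/2

Enumerate directed cycles and compute their means (weight / length). Sample:
  cycle 0 → 0: weight = 4, length = 1, mean = 4/1 ≈ 4.000
  cycle 1 → 1: weight = 9, length = 1, mean = 9/1 ≈ 9.000
  cycle 0 → 1 → 0: weight = 5, length = 2, mean = 5/2 ≈ 2.500
  cycle 1 → 0 → 1: weight = 5, length = 2, mean = 5/2 ≈ 2.500
Minimum mean = 2.500, attained e.g. along the cycle 0 → 1 → 0 with weight 5 and length 2. So λ(A) = 5/2 = 5/2.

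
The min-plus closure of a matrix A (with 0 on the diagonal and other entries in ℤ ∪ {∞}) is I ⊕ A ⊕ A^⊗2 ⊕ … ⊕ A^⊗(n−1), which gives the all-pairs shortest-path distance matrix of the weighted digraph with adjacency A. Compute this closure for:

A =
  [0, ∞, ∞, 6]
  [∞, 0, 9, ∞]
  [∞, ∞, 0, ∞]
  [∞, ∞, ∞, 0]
Closure =
  [0, ∞, ∞, 6]
  [∞, 0, 9, ∞]
  [∞, ∞, 0, ∞]
  [∞, ∞, ∞, 0]

This is the Floyd-Warshall all-pairs shortest-path computation. For each intermediate vertex k = 0, 1, …, 3, update dist[i][j] ← min(dist[i][j], dist[i][k] + dist[k][j]). The final matrix gives, for each (i, j), the minimum total weight of any directed path from i to j (possibly empty when i = j).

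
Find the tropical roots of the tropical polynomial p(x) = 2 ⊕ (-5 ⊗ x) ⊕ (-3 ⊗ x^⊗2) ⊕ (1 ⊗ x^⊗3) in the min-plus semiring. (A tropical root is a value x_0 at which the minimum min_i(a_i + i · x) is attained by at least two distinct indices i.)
Roots: {-4, -2, 7}

Each tropical root is a break point of the lower envelope of the lines y = a_i + i · x (there are 4 lines, with slopes 0, 1, ..., 3). Only the lines that attain the minimum somewhere contribute to roots; other lines are dominated. Here the surviving (envelope) indices are i = 3, i = 2, i = 1, i = 0.
Intersections between consecutive envelope lines give the roots: for adjacent envelope indices i < j the intersection is x = (a_i − a_j) / (j − i). Reading off the sorted break points: {-4, -2, 7}.
Verification: at each break x_0, at least two indices attain the minimum of min_i(a_i + i · x_0).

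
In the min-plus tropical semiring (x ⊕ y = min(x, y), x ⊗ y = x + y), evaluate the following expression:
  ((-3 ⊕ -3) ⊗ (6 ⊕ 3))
((-3 ⊕ -3) ⊗ (6 ⊕ 3)) = 0

Expand innermost to outermost. Recall ⊕ takes the minimum of its arguments and ⊗ takes their sum. Working out the expression ((-3 ⊕ -3) ⊗ (6 ⊕ 3)) gives 0.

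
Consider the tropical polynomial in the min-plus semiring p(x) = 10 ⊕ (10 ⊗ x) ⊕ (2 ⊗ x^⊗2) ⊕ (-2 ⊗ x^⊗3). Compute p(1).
p(1) = 1

A tropical monomial a ⊗ x^⊗i evaluates to a + i · x. Evaluating each term at x = 1:
  Term 0 contributes 10 + 0 · 1 = 10
  Term 1 contributes 10 + 1 · 1 = 11
  Term 2 contributes 2 + 2 · 1 = 4
  Term 3 contributes -2 + 3 · 1 = 1
p(1) = ⊕ of these = min[10, 11, 4, 1] = 1.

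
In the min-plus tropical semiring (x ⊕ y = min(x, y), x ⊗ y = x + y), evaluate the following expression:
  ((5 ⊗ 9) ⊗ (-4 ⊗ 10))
((5 ⊗ 9) ⊗ (-4 ⊗ 10)) = 20

Expand innermost to outermost. Recall ⊕ takes the minimum of its arguments and ⊗ takes their sum. Working out the expression ((5 ⊗ 9) ⊗ (-4 ⊗ 10)) gives 20.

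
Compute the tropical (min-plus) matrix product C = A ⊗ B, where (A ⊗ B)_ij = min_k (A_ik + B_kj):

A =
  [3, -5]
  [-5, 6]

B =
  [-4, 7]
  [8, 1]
A ⊗ B =
  [-1, -4]
  [-9, 2]

Apply the min-plus product entry-by-entry:
  C[0][0] = min over k of (A[0][0] + B[0][0] = 3 + -4 = -1, A[0][1] + B[1][0] = -5 + 8 = 3) = -1 (attained at k = 0)
  C[0][1] = min over k of (A[0][0] + B[0][1] = 3 + 7 = 10, A[0][1] + B[1][1] = -5 + 1 = -4) = -4 (attained at k = 1)
  C[1][0] = min over k of (A[1][0] + B[0][0] = -5 + -4 = -9, A[1][1] + B[1][0] = 6 + 8 = 14) = -9 (attained at k = 0)
  C[1][1] = min over k of (A[1][0] + B[0][1] = -5 + 7 = 2, A[1][1] + B[1][1] = 6 + 1 = 7) = 2 (attained at k = 0)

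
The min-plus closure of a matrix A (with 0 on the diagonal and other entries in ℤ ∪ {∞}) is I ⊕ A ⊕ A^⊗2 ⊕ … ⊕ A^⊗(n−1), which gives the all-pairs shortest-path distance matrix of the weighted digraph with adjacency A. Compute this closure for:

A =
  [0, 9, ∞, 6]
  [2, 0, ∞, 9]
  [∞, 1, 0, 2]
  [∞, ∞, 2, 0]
Closure =
  [0, 9, 8, 6]
  [2, 0, 10, 8]
  [3, 1, 0, 2]
  [5, 3, 2, 0]

This is the Floyd-Warshall all-pairs shortest-path computation. For each intermediate vertex k = 0, 1, …, 3, update dist[i][j] ← min(dist[i][j], dist[i][k] + dist[k][j]). The final matrix gives, for each (i, j), the minimum total weight of any directed path from i to j (possibly empty when i = j).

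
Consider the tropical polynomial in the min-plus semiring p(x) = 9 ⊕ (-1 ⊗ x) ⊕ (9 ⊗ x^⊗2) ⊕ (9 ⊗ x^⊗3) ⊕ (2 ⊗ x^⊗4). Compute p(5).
p(5) = 4

A tropical monomial a ⊗ x^⊗i evaluates to a + i · x. Evaluating each term at x = 5:
  Term 0 contributes 9 + 0 · 5 = 9
  Term 1 contributes -1 + 1 · 5 = 4
  Term 2 contributes 9 + 2 · 5 = 19
  Term 3 contributes 9 + 3 · 5 = 24
  Term 4 contributes 2 + 4 · 5 = 22
p(5) = ⊕ of these = min[9, 4, 19, 24, 22] = 4.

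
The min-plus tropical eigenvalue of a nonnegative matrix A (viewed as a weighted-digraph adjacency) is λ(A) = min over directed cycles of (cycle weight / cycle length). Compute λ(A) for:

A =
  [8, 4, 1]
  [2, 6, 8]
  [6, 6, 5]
λ(A) = 3

Enumerate directed cycles and compute their means (weight / length). Sample:
  cycle 0 → 0: weight = 8, length = 1, mean = 8/1 ≈ 8.000
  cycle 1 → 1: weight = 6, length = 1, mean = 6/1 ≈ 6.000
  cycle 2 → 2: weight = 5, length = 1, mean = 5/1 ≈ 5.000
  cycle 0 → 1 → 0: weight = 6, length = 2, mean = 6/2 ≈ 3.000
  cycle 0 → 2 → 0: weight = 7, length = 2, mean = 7/2 ≈ 3.500
  cycle 1 → 0 → 1: weight = 6, length = 2, mean = 6/2 ≈ 3.000
Minimum mean = 3.000, attained e.g. along the cycle 0 → 1 → 0 with weight 6 and length 2. So λ(A) = 6/2 = 3.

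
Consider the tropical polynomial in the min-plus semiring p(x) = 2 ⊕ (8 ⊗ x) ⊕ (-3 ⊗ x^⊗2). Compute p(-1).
p(-1) = -5

A tropical monomial a ⊗ x^⊗i evaluates to a + i · x. Evaluating each term at x = -1:
  Term 0 contributes 2 + 0 · -1 = 2
  Term 1 contributes 8 + 1 · -1 = 7
  Term 2 contributes -3 + 2 · -1 = -5
p(-1) = ⊕ of these = min[2, 7, -5] = -5.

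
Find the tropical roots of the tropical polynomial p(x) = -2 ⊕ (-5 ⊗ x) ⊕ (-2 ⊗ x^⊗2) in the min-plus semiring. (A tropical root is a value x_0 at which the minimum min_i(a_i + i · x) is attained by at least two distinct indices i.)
Roots: {-3, 3}

Each tropical root is a break point of the lower envelope of the lines y = a_i + i · x (there are 3 lines, with slopes 0, 1, ..., 2). Only the lines that attain the minimum somewhere contribute to roots; other lines are dominated. Here the surviving (envelope) indices are i = 2, i = 1, i = 0.
Intersections between consecutive envelope lines give the roots: for adjacent envelope indices i < j the intersection is x = (a_i − a_j) / (j − i). Reading off the sorted break points: {-3, 3}.
Verification: at each break x_0, at least two indices attain the minimum of min_i(a_i + i · x_0).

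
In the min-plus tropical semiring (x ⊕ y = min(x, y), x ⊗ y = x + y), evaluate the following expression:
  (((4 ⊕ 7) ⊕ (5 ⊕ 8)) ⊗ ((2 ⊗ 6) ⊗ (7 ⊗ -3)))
(((4 ⊕ 7) ⊕ (5 ⊕ 8)) ⊗ ((2 ⊗ 6) ⊗ (7 ⊗ -3))) = 16

Expand innermost to outermost. Recall ⊕ takes the minimum of its arguments and ⊗ takes their sum. Working out the expression (((4 ⊕ 7) ⊕ (5 ⊕ 8)) ⊗ ((2 ⊗ 6) ⊗ (7 ⊗ -3))) gives 16.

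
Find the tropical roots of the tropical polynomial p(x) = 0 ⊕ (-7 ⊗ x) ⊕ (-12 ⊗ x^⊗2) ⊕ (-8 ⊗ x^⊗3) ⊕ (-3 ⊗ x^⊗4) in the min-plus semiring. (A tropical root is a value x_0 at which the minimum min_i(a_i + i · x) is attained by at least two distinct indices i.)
Roots: {-5, -4, 5, 7}

Each tropical root is a break point of the lower envelope of the lines y = a_i + i · x (there are 5 lines, with slopes 0, 1, ..., 4). Only the lines that attain the minimum somewhere contribute to roots; other lines are dominated. Here the surviving (envelope) indices are i = 4, i = 3, i = 2, i = 1, i = 0.
Intersections between consecutive envelope lines give the roots: for adjacent envelope indices i < j the intersection is x = (a_i − a_j) / (j − i). Reading off the sorted break points: {-5, -4, 5, 7}.
Verification: at each break x_0, at least two indices attain the minimum of min_i(a_i + i · x_0).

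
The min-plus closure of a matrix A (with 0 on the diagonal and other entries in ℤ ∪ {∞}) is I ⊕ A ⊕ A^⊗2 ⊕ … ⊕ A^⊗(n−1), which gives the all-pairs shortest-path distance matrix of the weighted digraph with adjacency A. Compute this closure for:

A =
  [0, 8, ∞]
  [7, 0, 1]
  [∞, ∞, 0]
Closure =
  [0, 8, 9]
  [7, 0, 1]
  [∞, ∞, 0]

This is the Floyd-Warshall all-pairs shortest-path computation. For each intermediate vertex k = 0, 1, …, 2, update dist[i][j] ← min(dist[i][j], dist[i][k] + dist[k][j]). The final matrix gives, for each (i, j), the minimum total weight of any directed path from i to j (possibly empty when i = j).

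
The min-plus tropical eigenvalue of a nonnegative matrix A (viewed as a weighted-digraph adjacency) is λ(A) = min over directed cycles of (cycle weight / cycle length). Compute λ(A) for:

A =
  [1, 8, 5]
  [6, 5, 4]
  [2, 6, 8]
λ(A) = 1

Enumerate directed cycles and compute their means (weight / length). Sample:
  cycle 0 → 0: weight = 1, length = 1, mean = 1/1 ≈ 1.000
  cycle 1 → 1: weight = 5, length = 1, mean = 5/1 ≈ 5.000
  cycle 2 → 2: weight = 8, length = 1, mean = 8/1 ≈ 8.000
  cycle 0 → 1 → 0: weight = 14, length = 2, mean = 14/2 ≈ 7.000
  cycle 0 → 2 → 0: weight = 7, length = 2, mean = 7/2 ≈ 3.500
  cycle 1 → 0 → 1: weight = 14, length = 2, mean = 14/2 ≈ 7.000
Minimum mean = 1.000, attained e.g. along the cycle 0 → 0 with weight 1 and length 1. So λ(A) = 1/1 = 1.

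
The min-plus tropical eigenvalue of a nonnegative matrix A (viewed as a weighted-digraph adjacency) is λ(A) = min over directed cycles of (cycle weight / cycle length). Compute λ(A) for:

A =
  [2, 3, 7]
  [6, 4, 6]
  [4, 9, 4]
λ(A) = 2

Enumerate directed cycles and compute their means (weight / length). Sample:
  cycle 0 → 0: weight = 2, length = 1, mean = 2/1 ≈ 2.000
  cycle 1 → 1: weight = 4, length = 1, mean = 4/1 ≈ 4.000
  cycle 2 → 2: weight = 4, length = 1, mean = 4/1 ≈ 4.000
  cycle 0 → 1 → 0: weight = 9, length = 2, mean = 9/2 ≈ 4.500
  cycle 0 → 2 → 0: weight = 11, length = 2, mean = 11/2 ≈ 5.500
  cycle 1 → 0 → 1: weight = 9, length = 2, mean = 9/2 ≈ 4.500
Minimum mean = 2.000, attained e.g. along the cycle 0 → 0 with weight 2 and length 1. So λ(A) = 2/1 = 2.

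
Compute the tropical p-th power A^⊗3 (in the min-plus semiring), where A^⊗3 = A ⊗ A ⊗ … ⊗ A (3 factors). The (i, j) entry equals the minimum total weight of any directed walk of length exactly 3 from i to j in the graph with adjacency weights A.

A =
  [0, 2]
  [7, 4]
A^⊗3 =
  [0, 2]
  [7, 9]

Each entry (A^⊗3)_ij equals the minimum over all length-3 walks i = v_0 → v_1 → … → v_3 = j of Σ_t A[v_t][v_{t+1}]. For example, for (i, j) = (0, 1) we minimise over 4 possible intermediate vertex sequences; the minimum is 2, attained along the walk 0 → 0 → 0 → 1.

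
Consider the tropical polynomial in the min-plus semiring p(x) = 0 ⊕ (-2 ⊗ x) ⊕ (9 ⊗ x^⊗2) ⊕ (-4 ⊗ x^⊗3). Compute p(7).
p(7) = 0

A tropical monomial a ⊗ x^⊗i evaluates to a + i · x. Evaluating each term at x = 7:
  Term 0 contributes 0 + 0 · 7 = 0
  Term 1 contributes -2 + 1 · 7 = 5
  Term 2 contributes 9 + 2 · 7 = 23
  Term 3 contributes -4 + 3 · 7 = 17
p(7) = ⊕ of these = min[0, 5, 23, 17] = 0.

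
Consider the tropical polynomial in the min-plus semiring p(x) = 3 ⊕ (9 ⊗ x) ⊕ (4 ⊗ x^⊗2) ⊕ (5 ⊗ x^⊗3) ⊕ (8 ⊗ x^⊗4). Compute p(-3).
p(-3) = -4

A tropical monomial a ⊗ x^⊗i evaluates to a + i · x. Evaluating each term at x = -3:
  Term 0 contributes 3 + 0 · -3 = 3
  Term 1 contributes 9 + 1 · -3 = 6
  Term 2 contributes 4 + 2 · -3 = -2
  Term 3 contributes 5 + 3 · -3 = -4
  Term 4 contributes 8 + 4 · -3 = -4
p(-3) = ⊕ of these = min[3, 6, -2, -4, -4] = -4.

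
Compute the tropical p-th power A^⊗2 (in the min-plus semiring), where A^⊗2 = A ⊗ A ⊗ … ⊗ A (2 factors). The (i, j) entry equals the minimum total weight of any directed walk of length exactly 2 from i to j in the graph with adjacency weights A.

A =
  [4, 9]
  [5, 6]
A^⊗2 =
  [8, 13]
  [9, 12]

Each entry (A^⊗2)_ij equals the minimum over all length-2 walks i = v_0 → v_1 → … → v_2 = j of Σ_t A[v_t][v_{t+1}]. For example, for (i, j) = (0, 1) we minimise over 2 possible intermediate vertex sequences; the minimum is 13, attained along the walk 0 → 0 → 1.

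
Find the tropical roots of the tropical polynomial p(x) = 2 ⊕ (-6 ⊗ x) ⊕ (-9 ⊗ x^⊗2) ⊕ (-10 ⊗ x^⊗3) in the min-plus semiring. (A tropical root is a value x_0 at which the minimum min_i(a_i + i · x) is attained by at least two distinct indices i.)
Roots: {1, 3, 8}

Each tropical root is a break point of the lower envelope of the lines y = a_i + i · x (there are 4 lines, with slopes 0, 1, ..., 3). Only the lines that attain the minimum somewhere contribute to roots; other lines are dominated. Here the surviving (envelope) indices are i = 3, i = 2, i = 1, i = 0.
Intersections between consecutive envelope lines give the roots: for adjacent envelope indices i < j the intersection is x = (a_i − a_j) / (j − i). Reading off the sorted break points: {1, 3, 8}.
Verification: at each break x_0, at least two indices attain the minimum of min_i(a_i + i · x_0).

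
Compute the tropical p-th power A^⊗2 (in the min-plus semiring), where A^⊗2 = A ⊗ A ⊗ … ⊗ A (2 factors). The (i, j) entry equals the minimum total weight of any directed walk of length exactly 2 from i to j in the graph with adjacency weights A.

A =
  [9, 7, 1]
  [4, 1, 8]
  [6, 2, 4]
A^⊗2 =
  [7, 3, 5]
  [5, 2, 5]
  [6, 3, 7]

Each entry (A^⊗2)_ij equals the minimum over all length-2 walks i = v_0 → v_1 → … → v_2 = j of Σ_t A[v_t][v_{t+1}]. For example, for (i, j) = (0, 2) we minimise over 3 possible intermediate vertex sequences; the minimum is 5, attained along the walk 0 → 2 → 2.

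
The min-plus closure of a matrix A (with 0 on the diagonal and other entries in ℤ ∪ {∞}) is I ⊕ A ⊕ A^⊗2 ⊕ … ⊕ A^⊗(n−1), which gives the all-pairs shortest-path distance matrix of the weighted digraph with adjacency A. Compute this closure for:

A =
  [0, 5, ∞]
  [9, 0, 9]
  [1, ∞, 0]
Closure =
  [0, 5, 14]
  [9, 0, 9]
  [1, 6, 0]

This is the Floyd-Warshall all-pairs shortest-path computation. For each intermediate vertex k = 0, 1, …, 2, update dist[i][j] ← min(dist[i][j], dist[i][k] + dist[k][j]). The final matrix gives, for each (i, j), the minimum total weight of any directed path from i to j (possibly empty when i = j).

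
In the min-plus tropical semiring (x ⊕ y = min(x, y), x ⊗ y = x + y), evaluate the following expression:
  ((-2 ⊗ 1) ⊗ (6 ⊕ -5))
((-2 ⊗ 1) ⊗ (6 ⊕ -5)) = -6

Expand innermost to outermost. Recall ⊕ takes the minimum of its arguments and ⊗ takes their sum. Working out the expression ((-2 ⊗ 1) ⊗ (6 ⊕ -5)) gives -6.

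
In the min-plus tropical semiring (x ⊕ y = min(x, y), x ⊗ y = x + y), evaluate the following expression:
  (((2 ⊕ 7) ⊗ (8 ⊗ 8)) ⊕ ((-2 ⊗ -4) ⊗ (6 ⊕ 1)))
(((2 ⊕ 7) ⊗ (8 ⊗ 8)) ⊕ ((-2 ⊗ -4) ⊗ (6 ⊕ 1))) = -5

Expand innermost to outermost. Recall ⊕ takes the minimum of its arguments and ⊗ takes their sum. Working out the expression (((2 ⊕ 7) ⊗ (8 ⊗ 8)) ⊕ ((-2 ⊗ -4) ⊗ (6 ⊕ 1))) gives -5.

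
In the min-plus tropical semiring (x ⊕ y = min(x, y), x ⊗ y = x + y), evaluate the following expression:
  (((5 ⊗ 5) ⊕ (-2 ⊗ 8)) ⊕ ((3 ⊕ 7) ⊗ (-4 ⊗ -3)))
(((5 ⊗ 5) ⊕ (-2 ⊗ 8)) ⊕ ((3 ⊕ 7) ⊗ (-4 ⊗ -3))) = -4

Expand innermost to outermost. Recall ⊕ takes the minimum of its arguments and ⊗ takes their sum. Working out the expression (((5 ⊗ 5) ⊕ (-2 ⊗ 8)) ⊕ ((3 ⊕ 7) ⊗ (-4 ⊗ -3))) gives -4.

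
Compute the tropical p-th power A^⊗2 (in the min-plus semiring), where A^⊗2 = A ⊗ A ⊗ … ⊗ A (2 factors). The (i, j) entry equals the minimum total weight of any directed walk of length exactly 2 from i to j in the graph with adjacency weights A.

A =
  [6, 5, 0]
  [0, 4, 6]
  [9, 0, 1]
A^⊗2 =
  [5, 0, 1]
  [4, 5, 0]
  [0, 1, 2]

Each entry (A^⊗2)_ij equals the minimum over all length-2 walks i = v_0 → v_1 → … → v_2 = j of Σ_t A[v_t][v_{t+1}]. For example, for (i, j) = (0, 2) we minimise over 3 possible intermediate vertex sequences; the minimum is 1, attained along the walk 0 → 2 → 2.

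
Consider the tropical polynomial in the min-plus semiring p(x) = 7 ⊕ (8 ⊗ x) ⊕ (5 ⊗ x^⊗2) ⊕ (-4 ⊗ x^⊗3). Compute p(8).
p(8) = 7

A tropical monomial a ⊗ x^⊗i evaluates to a + i · x. Evaluating each term at x = 8:
  Term 0 contributes 7 + 0 · 8 = 7
  Term 1 contributes 8 + 1 · 8 = 16
  Term 2 contributes 5 + 2 · 8 = 21
  Term 3 contributes -4 + 3 · 8 = 20
p(8) = ⊕ of these = min[7, 16, 21, 20] = 7.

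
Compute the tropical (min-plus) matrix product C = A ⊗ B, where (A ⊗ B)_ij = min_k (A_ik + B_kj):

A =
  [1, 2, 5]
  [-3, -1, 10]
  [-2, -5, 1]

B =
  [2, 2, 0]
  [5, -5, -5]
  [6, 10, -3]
A ⊗ B =
  [3, -3, -3]
  [-1, -6, -6]
  [0, -10, -10]

Apply the min-plus product entry-by-entry:
  C[0][0] = min over k of (A[0][0] + B[0][0] = 1 + 2 = 3, A[0][1] + B[1][0] = 2 + 5 = 7, A[0][2] + B[2][0] = 5 + 6 = 11) = 3 (attained at k = 0)
  C[0][1] = min over k of (A[0][0] + B[0][1] = 1 + 2 = 3, A[0][1] + B[1][1] = 2 + -5 = -3, A[0][2] + B[2][1] = 5 + 10 = 15) = -3 (attained at k = 1)
  C[0][2] = min over k of (A[0][0] + B[0][2] = 1 + 0 = 1, A[0][1] + B[1][2] = 2 + -5 = -3, A[0][2] + B[2][2] = 5 + -3 = 2) = -3 (attained at k = 1)
  C[1][0] = min over k of (A[1][0] + B[0][0] = -3 + 2 = -1, A[1][1] + B[1][0] = -1 + 5 = 4, A[1][2] + B[2][0] = 10 + 6 = 16) = -1 (attained at k = 0)
  C[1][1] = min over k of (A[1][0] + B[0][1] = -3 + 2 = -1, A[1][1] + B[1][1] = -1 + -5 = -6, A[1][2] + B[2][1] = 10 + 10 = 20) = -6 (attained at k = 1)
  C[1][2] = min over k of (A[1][0] + B[0][2] = -3 + 0 = -3, A[1][1] + B[1][2] = -1 + -5 = -6, A[1][2] + B[2][2] = 10 + -3 = 7) = -6 (attained at k = 1)
  C[2][0] = min over k of (A[2][0] + B[0][0] = -2 + 2 = 0, A[2][1] + B[1][0] = -5 + 5 = 0, A[2][2] + B[2][0] = 1 + 6 = 7) = 0 (attained at k = 0)
  C[2][1] = min over k of (A[2][0] + B[0][1] = -2 + 2 = 0, A[2][1] + B[1][1] = -5 + -5 = -10, A[2][2] + B[2][1] = 1 + 10 = 11) = -10 (attained at k = 1)
  C[2][2] = min over k of (A[2][0] + B[0][2] = -2 + 0 = -2, A[2][1] + B[1][2] = -5 + -5 = -10, A[2][2] + B[2][2] = 1 + -3 = -2) = -10 (attained at k = 1)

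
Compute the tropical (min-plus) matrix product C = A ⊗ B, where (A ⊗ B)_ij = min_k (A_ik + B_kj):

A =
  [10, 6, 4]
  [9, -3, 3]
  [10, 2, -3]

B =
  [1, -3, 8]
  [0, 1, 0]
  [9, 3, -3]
A ⊗ B =
  [6, 7, 1]
  [-3, -2, -3]
  [2, 0, -6]

Apply the min-plus product entry-by-entry:
  C[0][0] = min over k of (A[0][0] + B[0][0] = 10 + 1 = 11, A[0][1] + B[1][0] = 6 + 0 = 6, A[0][2] + B[2][0] = 4 + 9 = 13) = 6 (attained at k = 1)
  C[0][1] = min over k of (A[0][0] + B[0][1] = 10 + -3 = 7, A[0][1] + B[1][1] = 6 + 1 = 7, A[0][2] + B[2][1] = 4 + 3 = 7) = 7 (attained at k = 0)
  C[0][2] = min over k of (A[0][0] + B[0][2] = 10 + 8 = 18, A[0][1] + B[1][2] = 6 + 0 = 6, A[0][2] + B[2][2] = 4 + -3 = 1) = 1 (attained at k = 2)
  C[1][0] = min over k of (A[1][0] + B[0][0] = 9 + 1 = 10, A[1][1] + B[1][0] = -3 + 0 = -3, A[1][2] + B[2][0] = 3 + 9 = 12) = -3 (attained at k = 1)
  C[1][1] = min over k of (A[1][0] + B[0][1] = 9 + -3 = 6, A[1][1] + B[1][1] = -3 + 1 = -2, A[1][2] + B[2][1] = 3 + 3 = 6) = -2 (attained at k = 1)
  C[1][2] = min over k of (A[1][0] + B[0][2] = 9 + 8 = 17, A[1][1] + B[1][2] = -3 + 0 = -3, A[1][2] + B[2][2] = 3 + -3 = 0) = -3 (attained at k = 1)
  C[2][0] = min over k of (A[2][0] + B[0][0] = 10 + 1 = 11, A[2][1] + B[1][0] = 2 + 0 = 2, A[2][2] + B[2][0] = -3 + 9 = 6) = 2 (attained at k = 1)
  C[2][1] = min over k of (A[2][0] + B[0][1] = 10 + -3 = 7, A[2][1] + B[1][1] = 2 + 1 = 3, A[2][2] + B[2][1] = -3 + 3 = 0) = 0 (attained at k = 2)
  C[2][2] = min over k of (A[2][0] + B[0][2] = 10 + 8 = 18, A[2][1] + B[1][2] = 2 + 0 = 2, A[2][2] + B[2][2] = -3 + -3 = -6) = -6 (attained at k = 2)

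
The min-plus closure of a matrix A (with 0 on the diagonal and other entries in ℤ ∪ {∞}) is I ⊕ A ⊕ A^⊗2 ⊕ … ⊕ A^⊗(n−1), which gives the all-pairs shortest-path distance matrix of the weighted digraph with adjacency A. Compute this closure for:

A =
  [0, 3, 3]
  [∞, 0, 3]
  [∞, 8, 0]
Closure =
  [0, 3, 3]
  [∞, 0, 3]
  [∞, 8, 0]

This is the Floyd-Warshall all-pairs shortest-path computation. For each intermediate vertex k = 0, 1, …, 2, update dist[i][j] ← min(dist[i][j], dist[i][k] + dist[k][j]). The final matrix gives, for each (i, j), the minimum total weight of any directed path from i to j (possibly empty when i = j).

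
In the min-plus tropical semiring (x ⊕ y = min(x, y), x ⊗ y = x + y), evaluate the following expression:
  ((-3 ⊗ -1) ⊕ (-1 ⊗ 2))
((-3 ⊗ -1) ⊕ (-1 ⊗ 2)) = -4

Expand innermost to outermost. Recall ⊕ takes the minimum of its arguments and ⊗ takes their sum. Working out the expression ((-3 ⊗ -1) ⊕ (-1 ⊗ 2)) gives -4.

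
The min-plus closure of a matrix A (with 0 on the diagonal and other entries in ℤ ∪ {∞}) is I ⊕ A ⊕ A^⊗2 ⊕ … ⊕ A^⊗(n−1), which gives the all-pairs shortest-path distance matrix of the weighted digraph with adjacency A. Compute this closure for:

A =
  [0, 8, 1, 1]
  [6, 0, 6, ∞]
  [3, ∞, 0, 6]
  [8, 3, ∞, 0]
Closure =
  [0, 4, 1, 1]
  [6, 0, 6, 7]
  [3, 7, 0, 4]
  [8, 3, 9, 0]

This is the Floyd-Warshall all-pairs shortest-path computation. For each intermediate vertex k = 0, 1, …, 3, update dist[i][j] ← min(dist[i][j], dist[i][k] + dist[k][j]). The final matrix gives, for each (i, j), the minimum total weight of any directed path from i to j (possibly empty when i = j).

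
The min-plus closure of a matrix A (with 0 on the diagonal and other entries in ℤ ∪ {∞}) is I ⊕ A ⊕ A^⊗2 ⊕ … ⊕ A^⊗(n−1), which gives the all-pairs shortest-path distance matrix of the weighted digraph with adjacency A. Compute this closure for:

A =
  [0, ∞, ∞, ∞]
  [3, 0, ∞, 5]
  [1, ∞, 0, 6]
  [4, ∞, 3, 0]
Closure =
  [0, ∞, ∞, ∞]
  [3, 0, 8, 5]
  [1, ∞, 0, 6]
  [4, ∞, 3, 0]

This is the Floyd-Warshall all-pairs shortest-path computation. For each intermediate vertex k = 0, 1, …, 3, update dist[i][j] ← min(dist[i][j], dist[i][k] + dist[k][j]). The final matrix gives, for each (i, j), the minimum total weight of any directed path from i to j (possibly empty when i = j).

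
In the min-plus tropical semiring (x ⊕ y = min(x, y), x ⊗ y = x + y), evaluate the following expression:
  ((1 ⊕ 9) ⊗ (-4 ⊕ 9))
((1 ⊕ 9) ⊗ (-4 ⊕ 9)) = -3

Expand innermost to outermost. Recall ⊕ takes the minimum of its arguments and ⊗ takes their sum. Working out the expression ((1 ⊕ 9) ⊗ (-4 ⊕ 9)) gives -3.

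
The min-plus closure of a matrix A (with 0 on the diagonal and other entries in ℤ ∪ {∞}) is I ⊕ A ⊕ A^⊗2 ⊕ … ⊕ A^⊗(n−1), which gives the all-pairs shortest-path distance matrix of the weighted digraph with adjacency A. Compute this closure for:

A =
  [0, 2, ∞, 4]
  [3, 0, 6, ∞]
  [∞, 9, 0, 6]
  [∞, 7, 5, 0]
Closure =
  [0, 2, 8, 4]
  [3, 0, 6, 7]
  [12, 9, 0, 6]
  [10, 7, 5, 0]

This is the Floyd-Warshall all-pairs shortest-path computation. For each intermediate vertex k = 0, 1, …, 3, update dist[i][j] ← min(dist[i][j], dist[i][k] + dist[k][j]). The final matrix gives, for each (i, j), the minimum total weight of any directed path from i to j (possibly empty when i = j).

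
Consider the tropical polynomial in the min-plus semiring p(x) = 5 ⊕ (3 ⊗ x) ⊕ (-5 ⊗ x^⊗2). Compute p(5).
p(5) = 5

A tropical monomial a ⊗ x^⊗i evaluates to a + i · x. Evaluating each term at x = 5:
  Term 0 contributes 5 + 0 · 5 = 5
  Term 1 contributes 3 + 1 · 5 = 8
  Term 2 contributes -5 + 2 · 5 = 5
p(5) = ⊕ of these = min[5, 8, 5] = 5.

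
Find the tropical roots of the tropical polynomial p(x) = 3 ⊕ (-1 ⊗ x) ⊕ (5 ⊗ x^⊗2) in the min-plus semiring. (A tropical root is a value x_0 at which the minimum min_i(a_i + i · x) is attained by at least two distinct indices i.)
Roots: {-6, 4}

Each tropical root is a break point of the lower envelope of the lines y = a_i + i · x (there are 3 lines, with slopes 0, 1, ..., 2). Only the lines that attain the minimum somewhere contribute to roots; other lines are dominated. Here the surviving (envelope) indices are i = 2, i = 1, i = 0.
Intersections between consecutive envelope lines give the roots: for adjacent envelope indices i < j the intersection is x = (a_i − a_j) / (j − i). Reading off the sorted break points: {-6, 4}.
Verification: at each break x_0, at least two indices attain the minimum of min_i(a_i + i · x_0).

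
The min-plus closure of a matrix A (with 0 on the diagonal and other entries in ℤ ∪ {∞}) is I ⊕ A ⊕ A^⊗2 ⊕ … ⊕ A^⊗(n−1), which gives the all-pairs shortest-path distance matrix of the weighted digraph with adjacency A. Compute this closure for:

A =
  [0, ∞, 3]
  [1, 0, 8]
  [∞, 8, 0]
Closure =
  [0, 11, 3]
  [1, 0, 4]
  [9, 8, 0]

This is the Floyd-Warshall all-pairs shortest-path computation. For each intermediate vertex k = 0, 1, …, 2, update dist[i][j] ← min(dist[i][j], dist[i][k] + dist[k][j]). The final matrix gives, for each (i, j), the minimum total weight of any directed path from i to j (possibly empty when i = j).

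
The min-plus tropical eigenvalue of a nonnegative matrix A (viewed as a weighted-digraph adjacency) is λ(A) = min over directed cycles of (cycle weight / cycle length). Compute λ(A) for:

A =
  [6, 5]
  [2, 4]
λ(A) = 7/2

Enumerate directed cycles and compute their means (weight / length). Sample:
  cycle 0 → 0: weight = 6, length = 1, mean = 6/1 ≈ 6.000
  cycle 1 → 1: weight = 4, length = 1, mean = 4/1 ≈ 4.000
  cycle 0 → 1 → 0: weight = 7, length = 2, mean = 7/2 ≈ 3.500
  cycle 1 → 0 → 1: weight = 7, length = 2, mean = 7/2 ≈ 3.500
Minimum mean = 3.500, attained e.g. along the cycle 0 → 1 → 0 with weight 7 and length 2. So λ(A) = 7/2 = 7/2.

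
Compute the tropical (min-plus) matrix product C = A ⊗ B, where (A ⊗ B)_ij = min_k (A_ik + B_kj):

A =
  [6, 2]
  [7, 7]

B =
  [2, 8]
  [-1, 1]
A ⊗ B =
  [1, 3]
  [6, 8]

Apply the min-plus product entry-by-entry:
  C[0][0] = min over k of (A[0][0] + B[0][0] = 6 + 2 = 8, A[0][1] + B[1][0] = 2 + -1 = 1) = 1 (attained at k = 1)
  C[0][1] = min over k of (A[0][0] + B[0][1] = 6 + 8 = 14, A[0][1] + B[1][1] = 2 + 1 = 3) = 3 (attained at k = 1)
  C[1][0] = min over k of (A[1][0] + B[0][0] = 7 + 2 = 9, A[1][1] + B[1][0] = 7 + -1 = 6) = 6 (attained at k = 1)
  C[1][1] = min over k of (A[1][0] + B[0][1] = 7 + 8 = 15, A[1][1] + B[1][1] = 7 + 1 = 8) = 8 (attained at k = 1)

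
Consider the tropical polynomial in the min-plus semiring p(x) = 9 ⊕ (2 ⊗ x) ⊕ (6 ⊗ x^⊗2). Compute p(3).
p(3) = 5

A tropical monomial a ⊗ x^⊗i evaluates to a + i · x. Evaluating each term at x = 3:
  Term 0 contributes 9 + 0 · 3 = 9
  Term 1 contributes 2 + 1 · 3 = 5
  Term 2 contributes 6 + 2 · 3 = 12
p(3) = ⊕ of these = min[9, 5, 12] = 5.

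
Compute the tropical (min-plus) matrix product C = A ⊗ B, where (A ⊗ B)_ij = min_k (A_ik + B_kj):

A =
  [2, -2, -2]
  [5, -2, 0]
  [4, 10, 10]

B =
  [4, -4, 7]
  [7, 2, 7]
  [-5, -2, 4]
A ⊗ B =
  [-7, -4, 2]
  [-5, -2, 4]
  [5, 0, 11]

Apply the min-plus product entry-by-entry:
  C[0][0] = min over k of (A[0][0] + B[0][0] = 2 + 4 = 6, A[0][1] + B[1][0] = -2 + 7 = 5, A[0][2] + B[2][0] = -2 + -5 = -7) = -7 (attained at k = 2)
  C[0][1] = min over k of (A[0][0] + B[0][1] = 2 + -4 = -2, A[0][1] + B[1][1] = -2 + 2 = 0, A[0][2] + B[2][1] = -2 + -2 = -4) = -4 (attained at k = 2)
  C[0][2] = min over k of (A[0][0] + B[0][2] = 2 + 7 = 9, A[0][1] + B[1][2] = -2 + 7 = 5, A[0][2] + B[2][2] = -2 + 4 = 2) = 2 (attained at k = 2)
  C[1][0] = min over k of (A[1][0] + B[0][0] = 5 + 4 = 9, A[1][1] + B[1][0] = -2 + 7 = 5, A[1][2] + B[2][0] = 0 + -5 = -5) = -5 (attained at k = 2)
  C[1][1] = min over k of (A[1][0] + B[0][1] = 5 + -4 = 1, A[1][1] + B[1][1] = -2 + 2 = 0, A[1][2] + B[2][1] = 0 + -2 = -2) = -2 (attained at k = 2)
  C[1][2] = min over k of (A[1][0] + B[0][2] = 5 + 7 = 12, A[1][1] + B[1][2] = -2 + 7 = 5, A[1][2] + B[2][2] = 0 + 4 = 4) = 4 (attained at k = 2)
  C[2][0] = min over k of (A[2][0] + B[0][0] = 4 + 4 = 8, A[2][1] + B[1][0] = 10 + 7 = 17, A[2][2] + B[2][0] = 10 + -5 = 5) = 5 (attained at k = 2)
  C[2][1] = min over k of (A[2][0] + B[0][1] = 4 + -4 = 0, A[2][1] + B[1][1] = 10 + 2 = 12, A[2][2] + B[2][1] = 10 + -2 = 8) = 0 (attained at k = 0)
  C[2][2] = min over k of (A[2][0] + B[0][2] = 4 + 7 = 11, A[2][1] + B[1][2] = 10 + 7 = 17, A[2][2] + B[2][2] = 10 + 4 = 14) = 11 (attained at k = 0)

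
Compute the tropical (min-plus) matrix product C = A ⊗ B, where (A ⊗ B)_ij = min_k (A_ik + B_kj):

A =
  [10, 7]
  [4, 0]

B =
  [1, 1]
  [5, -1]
A ⊗ B =
  [11, 6]
  [5, -1]

Apply the min-plus product entry-by-entry:
  C[0][0] = min over k of (A[0][0] + B[0][0] = 10 + 1 = 11, A[0][1] + B[1][0] = 7 + 5 = 12) = 11 (attained at k = 0)
  C[0][1] = min over k of (A[0][0] + B[0][1] = 10 + 1 = 11, A[0][1] + B[1][1] = 7 + -1 = 6) = 6 (attained at k = 1)
  C[1][0] = min over k of (A[1][0] + B[0][0] = 4 + 1 = 5, A[1][1] + B[1][0] = 0 + 5 = 5) = 5 (attained at k = 0)
  C[1][1] = min over k of (A[1][0] + B[0][1] = 4 + 1 = 5, A[1][1] + B[1][1] = 0 + -1 = -1) = -1 (attained at k = 1)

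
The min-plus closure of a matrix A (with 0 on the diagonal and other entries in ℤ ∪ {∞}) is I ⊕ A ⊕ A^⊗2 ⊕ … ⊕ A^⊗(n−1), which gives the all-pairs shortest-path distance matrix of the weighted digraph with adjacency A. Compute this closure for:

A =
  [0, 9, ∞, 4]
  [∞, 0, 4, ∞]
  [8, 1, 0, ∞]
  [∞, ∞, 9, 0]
Closure =
  [0, 9, 13, 4]
  [12, 0, 4, 16]
  [8, 1, 0, 12]
  [17, 10, 9, 0]

This is the Floyd-Warshall all-pairs shortest-path computation. For each intermediate vertex k = 0, 1, …, 3, update dist[i][j] ← min(dist[i][j], dist[i][k] + dist[k][j]). The final matrix gives, for each (i, j), the minimum total weight of any directed path from i to j (possibly empty when i = j).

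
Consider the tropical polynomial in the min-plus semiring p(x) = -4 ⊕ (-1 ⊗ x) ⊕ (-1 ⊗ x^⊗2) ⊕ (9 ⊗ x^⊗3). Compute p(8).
p(8) = -4

A tropical monomial a ⊗ x^⊗i evaluates to a + i · x. Evaluating each term at x = 8:
  Term 0 contributes -4 + 0 · 8 = -4
  Term 1 contributes -1 + 1 · 8 = 7
  Term 2 contributes -1 + 2 · 8 = 15
  Term 3 contributes 9 + 3 · 8 = 33
p(8) = ⊕ of these = min[-4, 7, 15, 33] = -4.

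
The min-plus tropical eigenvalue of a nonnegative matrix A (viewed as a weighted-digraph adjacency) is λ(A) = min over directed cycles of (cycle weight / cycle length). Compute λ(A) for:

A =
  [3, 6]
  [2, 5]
λ(A) = 3

Enumerate directed cycles and compute their means (weight / length). Sample:
  cycle 0 → 0: weight = 3, length = 1, mean = 3/1 ≈ 3.000
  cycle 1 → 1: weight = 5, length = 1, mean = 5/1 ≈ 5.000
  cycle 0 → 1 → 0: weight = 8, length = 2, mean = 8/2 ≈ 4.000
  cycle 1 → 0 → 1: weight = 8, length = 2, mean = 8/2 ≈ 4.000
Minimum mean = 3.000, attained e.g. along the cycle 0 → 0 with weight 3 and length 1. So λ(A) = 3/1 = 3.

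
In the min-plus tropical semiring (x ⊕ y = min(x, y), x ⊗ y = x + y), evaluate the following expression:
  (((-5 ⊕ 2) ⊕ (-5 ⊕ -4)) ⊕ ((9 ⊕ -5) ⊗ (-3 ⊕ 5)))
(((-5 ⊕ 2) ⊕ (-5 ⊕ -4)) ⊕ ((9 ⊕ -5) ⊗ (-3 ⊕ 5))) = -8

Expand innermost to outermost. Recall ⊕ takes the minimum of its arguments and ⊗ takes their sum. Working out the expression (((-5 ⊕ 2) ⊕ (-5 ⊕ -4)) ⊕ ((9 ⊕ -5) ⊗ (-3 ⊕ 5))) gives -8.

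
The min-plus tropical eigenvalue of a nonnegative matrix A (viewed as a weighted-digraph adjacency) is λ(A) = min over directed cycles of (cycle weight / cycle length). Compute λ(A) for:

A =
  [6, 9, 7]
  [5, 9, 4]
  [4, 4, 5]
λ(A) = 4

Enumerate directed cycles and compute their means (weight / length). Sample:
  cycle 0 → 0: weight = 6, length = 1, mean = 6/1 ≈ 6.000
  cycle 1 → 1: weight = 9, length = 1, mean = 9/1 ≈ 9.000
  cycle 2 → 2: weight = 5, length = 1, mean = 5/1 ≈ 5.000
  cycle 0 → 1 → 0: weight = 14, length = 2, mean = 14/2 ≈ 7.000
  cycle 0 → 2 → 0: weight = 11, length = 2, mean = 11/2 ≈ 5.500
  cycle 1 → 0 → 1: weight = 14, length = 2, mean = 14/2 ≈ 7.000
Minimum mean = 4.000, attained e.g. along the cycle 1 → 2 → 1 with weight 8 and length 2. So λ(A) = 8/2 = 4.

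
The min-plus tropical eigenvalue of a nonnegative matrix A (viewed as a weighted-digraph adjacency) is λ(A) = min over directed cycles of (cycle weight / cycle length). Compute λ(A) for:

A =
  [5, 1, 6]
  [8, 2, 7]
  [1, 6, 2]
λ(A) = 2

Enumerate directed cycles and compute their means (weight / length). Sample:
  cycle 0 → 0: weight = 5, length = 1, mean = 5/1 ≈ 5.000
  cycle 1 → 1: weight = 2, length = 1, mean = 2/1 ≈ 2.000
  cycle 2 → 2: weight = 2, length = 1, mean = 2/1 ≈ 2.000
  cycle 0 → 1 → 0: weight = 9, length = 2, mean = 9/2 ≈ 4.500
  cycle 0 → 2 → 0: weight = 7, length = 2, mean = 7/2 ≈ 3.500
  cycle 1 → 0 → 1: weight = 9, length = 2, mean = 9/2 ≈ 4.500
Minimum mean = 2.000, attained e.g. along the cycle 1 → 1 with weight 2 and length 1. So λ(A) = 2/1 = 2.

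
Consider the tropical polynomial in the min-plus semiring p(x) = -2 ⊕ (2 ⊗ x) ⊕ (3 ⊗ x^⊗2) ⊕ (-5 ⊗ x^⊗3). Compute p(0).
p(0) = -5

A tropical monomial a ⊗ x^⊗i evaluates to a + i · x. Evaluating each term at x = 0:
  Term 0 contributes -2 + 0 · 0 = -2
  Term 1 contributes 2 + 1 · 0 = 2
  Term 2 contributes 3 + 2 · 0 = 3
  Term 3 contributes -5 + 3 · 0 = -5
p(0) = ⊕ of these = min[-2, 2, 3, -5] = -5.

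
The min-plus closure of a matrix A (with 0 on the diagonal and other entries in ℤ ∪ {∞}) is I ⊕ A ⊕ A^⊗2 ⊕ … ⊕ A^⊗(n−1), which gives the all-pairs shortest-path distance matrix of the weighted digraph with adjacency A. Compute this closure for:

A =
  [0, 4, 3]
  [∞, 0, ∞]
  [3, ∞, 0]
Closure =
  [0, 4, 3]
  [∞, 0, ∞]
  [3, 7, 0]

This is the Floyd-Warshall all-pairs shortest-path computation. For each intermediate vertex k = 0, 1, …, 2, update dist[i][j] ← min(dist[i][j], dist[i][k] + dist[k][j]). The final matrix gives, for each (i, j), the minimum total weight of any directed path from i to j (possibly empty when i = j).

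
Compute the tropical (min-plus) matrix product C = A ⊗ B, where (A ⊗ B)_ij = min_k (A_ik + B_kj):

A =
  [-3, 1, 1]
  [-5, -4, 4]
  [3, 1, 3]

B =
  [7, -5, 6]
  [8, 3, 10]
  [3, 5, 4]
A ⊗ B =
  [4, -8, 3]
  [2, -10, 1]
  [6, -2, 7]

Apply the min-plus product entry-by-entry:
  C[0][0] = min over k of (A[0][0] + B[0][0] = -3 + 7 = 4, A[0][1] + B[1][0] = 1 + 8 = 9, A[0][2] + B[2][0] = 1 + 3 = 4) = 4 (attained at k = 0)
  C[0][1] = min over k of (A[0][0] + B[0][1] = -3 + -5 = -8, A[0][1] + B[1][1] = 1 + 3 = 4, A[0][2] + B[2][1] = 1 + 5 = 6) = -8 (attained at k = 0)
  C[0][2] = min over k of (A[0][0] + B[0][2] = -3 + 6 = 3, A[0][1] + B[1][2] = 1 + 10 = 11, A[0][2] + B[2][2] = 1 + 4 = 5) = 3 (attained at k = 0)
  C[1][0] = min over k of (A[1][0] + B[0][0] = -5 + 7 = 2, A[1][1] + B[1][0] = -4 + 8 = 4, A[1][2] + B[2][0] = 4 + 3 = 7) = 2 (attained at k = 0)
  C[1][1] = min over k of (A[1][0] + B[0][1] = -5 + -5 = -10, A[1][1] + B[1][1] = -4 + 3 = -1, A[1][2] + B[2][1] = 4 + 5 = 9) = -10 (attained at k = 0)
  C[1][2] = min over k of (A[1][0] + B[0][2] = -5 + 6 = 1, A[1][1] + B[1][2] = -4 + 10 = 6, A[1][2] + B[2][2] = 4 + 4 = 8) = 1 (attained at k = 0)
  C[2][0] = min over k of (A[2][0] + B[0][0] = 3 + 7 = 10, A[2][1] + B[1][0] = 1 + 8 = 9, A[2][2] + B[2][0] = 3 + 3 = 6) = 6 (attained at k = 2)
  C[2][1] = min over k of (A[2][0] + B[0][1] = 3 + -5 = -2, A[2][1] + B[1][1] = 1 + 3 = 4, A[2][2] + B[2][1] = 3 + 5 = 8) = -2 (attained at k = 0)
  C[2][2] = min over k of (A[2][0] + B[0][2] = 3 + 6 = 9, A[2][1] + B[1][2] = 1 + 10 = 11, A[2][2] + B[2][2] = 3 + 4 = 7) = 7 (attained at k = 2)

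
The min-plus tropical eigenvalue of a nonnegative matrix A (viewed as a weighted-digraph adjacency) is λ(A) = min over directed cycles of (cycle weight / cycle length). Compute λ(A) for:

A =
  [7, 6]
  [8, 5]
λ(A) = 5

Enumerate directed cycles and compute their means (weight / length). Sample:
  cycle 0 → 0: weight = 7, length = 1, mean = 7/1 ≈ 7.000
  cycle 1 → 1: weight = 5, length = 1, mean = 5/1 ≈ 5.000
  cycle 0 → 1 → 0: weight = 14, length = 2, mean = 14/2 ≈ 7.000
  cycle 1 → 0 → 1: weight = 14, length = 2, mean = 14/2 ≈ 7.000
Minimum mean = 5.000, attained e.g. along the cycle 1 → 1 with weight 5 and length 1. So λ(A) = 5/1 = 5.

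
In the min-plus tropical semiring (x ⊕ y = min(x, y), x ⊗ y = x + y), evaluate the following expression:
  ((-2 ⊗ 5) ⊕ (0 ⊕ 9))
((-2 ⊗ 5) ⊕ (0 ⊕ 9)) = 0

Expand innermost to outermost. Recall ⊕ takes the minimum of its arguments and ⊗ takes their sum. Working out the expression ((-2 ⊗ 5) ⊕ (0 ⊕ 9)) gives 0.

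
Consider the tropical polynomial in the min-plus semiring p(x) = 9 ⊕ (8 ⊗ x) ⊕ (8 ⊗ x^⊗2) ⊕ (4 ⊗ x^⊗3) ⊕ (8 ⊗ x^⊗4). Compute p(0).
p(0) = 4

A tropical monomial a ⊗ x^⊗i evaluates to a + i · x. Evaluating each term at x = 0:
  Term 0 contributes 9 + 0 · 0 = 9
  Term 1 contributes 8 + 1 · 0 = 8
  Term 2 contributes 8 + 2 · 0 = 8
  Term 3 contributes 4 + 3 · 0 = 4
  Term 4 contributes 8 + 4 · 0 = 8
p(0) = ⊕ of these = min[9, 8, 8, 4, 8] = 4.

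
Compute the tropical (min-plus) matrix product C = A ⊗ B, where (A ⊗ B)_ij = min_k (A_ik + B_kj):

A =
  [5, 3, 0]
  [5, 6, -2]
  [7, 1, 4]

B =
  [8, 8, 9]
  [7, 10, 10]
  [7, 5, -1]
A ⊗ B =
  [7, 5, -1]
  [5, 3, -3]
  [8, 9, 3]

Apply the min-plus product entry-by-entry:
  C[0][0] = min over k of (A[0][0] + B[0][0] = 5 + 8 = 13, A[0][1] + B[1][0] = 3 + 7 = 10, A[0][2] + B[2][0] = 0 + 7 = 7) = 7 (attained at k = 2)
  C[0][1] = min over k of (A[0][0] + B[0][1] = 5 + 8 = 13, A[0][1] + B[1][1] = 3 + 10 = 13, A[0][2] + B[2][1] = 0 + 5 = 5) = 5 (attained at k = 2)
  C[0][2] = min over k of (A[0][0] + B[0][2] = 5 + 9 = 14, A[0][1] + B[1][2] = 3 + 10 = 13, A[0][2] + B[2][2] = 0 + -1 = -1) = -1 (attained at k = 2)
  C[1][0] = min over k of (A[1][0] + B[0][0] = 5 + 8 = 13, A[1][1] + B[1][0] = 6 + 7 = 13, A[1][2] + B[2][0] = -2 + 7 = 5) = 5 (attained at k = 2)
  C[1][1] = min over k of (A[1][0] + B[0][1] = 5 + 8 = 13, A[1][1] + B[1][1] = 6 + 10 = 16, A[1][2] + B[2][1] = -2 + 5 = 3) = 3 (attained at k = 2)
  C[1][2] = min over k of (A[1][0] + B[0][2] = 5 + 9 = 14, A[1][1] + B[1][2] = 6 + 10 = 16, A[1][2] + B[2][2] = -2 + -1 = -3) = -3 (attained at k = 2)
  C[2][0] = min over k of (A[2][0] + B[0][0] = 7 + 8 = 15, A[2][1] + B[1][0] = 1 + 7 = 8, A[2][2] + B[2][0] = 4 + 7 = 11) = 8 (attained at k = 1)
  C[2][1] = min over k of (A[2][0] + B[0][1] = 7 + 8 = 15, A[2][1] + B[1][1] = 1 + 10 = 11, A[2][2] + B[2][1] = 4 + 5 = 9) = 9 (attained at k = 2)
  C[2][2] = min over k of (A[2][0] + B[0][2] = 7 + 9 = 16, A[2][1] + B[1][2] = 1 + 10 = 11, A[2][2] + B[2][2] = 4 + -1 = 3) = 3 (attained at k = 2)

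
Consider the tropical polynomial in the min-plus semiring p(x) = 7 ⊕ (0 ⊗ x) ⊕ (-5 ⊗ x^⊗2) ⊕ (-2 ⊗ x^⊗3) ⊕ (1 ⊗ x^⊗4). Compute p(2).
p(2) = -1

A tropical monomial a ⊗ x^⊗i evaluates to a + i · x. Evaluating each term at x = 2:
  Term 0 contributes 7 + 0 · 2 = 7
  Term 1 contributes 0 + 1 · 2 = 2
  Term 2 contributes -5 + 2 · 2 = -1
  Term 3 contributes -2 + 3 · 2 = 4
  Term 4 contributes 1 + 4 · 2 = 9
p(2) = ⊕ of these = min[7, 2, -1, 4, 9] = -1.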